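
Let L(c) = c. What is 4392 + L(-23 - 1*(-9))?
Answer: 4378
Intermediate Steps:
4392 + L(-23 - 1*(-9)) = 4392 + (-23 - 1*(-9)) = 4392 + (-23 + 9) = 4392 - 14 = 4378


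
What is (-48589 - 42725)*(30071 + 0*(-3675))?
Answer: -2745903294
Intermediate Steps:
(-48589 - 42725)*(30071 + 0*(-3675)) = -91314*(30071 + 0) = -91314*30071 = -2745903294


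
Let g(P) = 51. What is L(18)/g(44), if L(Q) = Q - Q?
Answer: 0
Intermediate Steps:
L(Q) = 0
L(18)/g(44) = 0/51 = 0*(1/51) = 0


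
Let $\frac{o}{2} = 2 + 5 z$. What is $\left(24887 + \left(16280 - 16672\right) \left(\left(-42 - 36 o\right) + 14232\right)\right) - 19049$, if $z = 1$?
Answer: $-5359074$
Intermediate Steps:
$o = 14$ ($o = 2 \left(2 + 5 \cdot 1\right) = 2 \left(2 + 5\right) = 2 \cdot 7 = 14$)
$\left(24887 + \left(16280 - 16672\right) \left(\left(-42 - 36 o\right) + 14232\right)\right) - 19049 = \left(24887 + \left(16280 - 16672\right) \left(\left(-42 - 504\right) + 14232\right)\right) - 19049 = \left(24887 - 392 \left(\left(-42 - 504\right) + 14232\right)\right) - 19049 = \left(24887 - 392 \left(-546 + 14232\right)\right) - 19049 = \left(24887 - 5364912\right) - 19049 = -5340025 - 19049 = -5359074$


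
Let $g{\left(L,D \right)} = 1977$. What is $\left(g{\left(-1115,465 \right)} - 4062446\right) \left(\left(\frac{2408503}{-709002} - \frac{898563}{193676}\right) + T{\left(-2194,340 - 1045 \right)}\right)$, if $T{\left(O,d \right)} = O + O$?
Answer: $\frac{25011209001333643565}{1401190524} \approx 1.785 \cdot 10^{10}$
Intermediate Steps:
$T{\left(O,d \right)} = 2 O$
$\left(g{\left(-1115,465 \right)} - 4062446\right) \left(\left(\frac{2408503}{-709002} - \frac{898563}{193676}\right) + T{\left(-2194,340 - 1045 \right)}\right) = \left(1977 - 4062446\right) \left(\left(\frac{2408503}{-709002} - \frac{898563}{193676}\right) + 2 \left(-2194\right)\right) = - 4060469 \left(\left(2408503 \left(- \frac{1}{709002}\right) - \frac{898563}{193676}\right) - 4388\right) = - 4060469 \left(\left(- \frac{2408503}{709002} - \frac{898563}{193676}\right) - 4388\right) = - 4060469 \left(- \frac{78825156511}{9808333668} - 4388\right) = \left(-4060469\right) \left(- \frac{43117793291695}{9808333668}\right) = \frac{25011209001333643565}{1401190524}$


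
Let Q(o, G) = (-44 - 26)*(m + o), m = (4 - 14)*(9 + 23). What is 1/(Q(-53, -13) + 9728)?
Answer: 1/35838 ≈ 2.7903e-5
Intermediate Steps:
m = -320 (m = -10*32 = -320)
Q(o, G) = 22400 - 70*o (Q(o, G) = (-44 - 26)*(-320 + o) = -70*(-320 + o) = 22400 - 70*o)
1/(Q(-53, -13) + 9728) = 1/((22400 - 70*(-53)) + 9728) = 1/((22400 + 3710) + 9728) = 1/(26110 + 9728) = 1/35838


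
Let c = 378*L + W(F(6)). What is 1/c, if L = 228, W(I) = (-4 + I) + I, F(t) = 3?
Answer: 1/86186 ≈ 1.1603e-5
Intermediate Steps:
W(I) = -4 + 2*I
c = 86186 (c = 378*228 + (-4 + 2*3) = 86184 + (-4 + 6) = 86184 + 2 = 86186)
1/c = 1/86186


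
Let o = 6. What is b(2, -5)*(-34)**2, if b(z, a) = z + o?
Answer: 9248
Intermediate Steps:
b(z, a) = 6 + z (b(z, a) = z + 6 = 6 + z)
b(2, -5)*(-34)**2 = (6 + 2)*(-34)**2 = 8*1156 = 9248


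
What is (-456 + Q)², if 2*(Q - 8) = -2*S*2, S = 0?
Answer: 200704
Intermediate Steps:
Q = 8 (Q = 8 + (-2*0*2)/2 = 8 + (0*2)/2 = 8 + (½)*0 = 8 + 0 = 8)
(-456 + Q)² = (-456 + 8)² = (-448)² = 200704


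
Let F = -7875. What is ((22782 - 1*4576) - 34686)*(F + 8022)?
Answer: -2422560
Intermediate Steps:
((22782 - 1*4576) - 34686)*(F + 8022) = ((22782 - 1*4576) - 34686)*(-7875 + 8022) = ((22782 - 4576) - 34686)*147 = (18206 - 34686)*147 = -16480*147 = -2422560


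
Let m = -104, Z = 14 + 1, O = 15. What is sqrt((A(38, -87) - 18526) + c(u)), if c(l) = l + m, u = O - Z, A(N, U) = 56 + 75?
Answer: I*sqrt(18499) ≈ 136.01*I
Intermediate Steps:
A(N, U) = 131
Z = 15
u = 0 (u = 15 - 1*15 = 15 - 15 = 0)
c(l) = -104 + l (c(l) = l - 104 = -104 + l)
sqrt((A(38, -87) - 18526) + c(u)) = sqrt((131 - 18526) + (-104 + 0)) = sqrt(-18395 - 104) = sqrt(-18499) = I*sqrt(18499)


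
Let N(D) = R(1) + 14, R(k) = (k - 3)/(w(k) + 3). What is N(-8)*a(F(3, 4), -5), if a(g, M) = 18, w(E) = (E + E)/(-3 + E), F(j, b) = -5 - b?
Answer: 234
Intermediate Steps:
w(E) = 2*E/(-3 + E) (w(E) = (2*E)/(-3 + E) = 2*E/(-3 + E))
R(k) = (-3 + k)/(3 + 2*k/(-3 + k)) (R(k) = (k - 3)/(2*k/(-3 + k) + 3) = (-3 + k)/(3 + 2*k/(-3 + k)))
N(D) = 13 (N(D) = (-3 + 1)**2/(-9 + 5*1) + 14 = (-2)**2/(-9 + 5) + 14 = 4/(-4) + 14 = -1/4*4 + 14 = -1 + 14 = 13)
N(-8)*a(F(3, 4), -5) = 13*18 = 234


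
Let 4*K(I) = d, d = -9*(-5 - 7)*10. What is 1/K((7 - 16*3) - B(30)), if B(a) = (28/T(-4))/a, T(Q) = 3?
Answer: 1/270 ≈ 0.0037037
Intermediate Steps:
B(a) = 28/(3*a) (B(a) = (28/3)/a = (28*(⅓))/a = 28/(3*a))
d = 1080 (d = -9*(-12)*10 = 108*10 = 1080)
K(I) = 270 (K(I) = (¼)*1080 = 270)
1/K((7 - 16*3) - B(30)) = 1/270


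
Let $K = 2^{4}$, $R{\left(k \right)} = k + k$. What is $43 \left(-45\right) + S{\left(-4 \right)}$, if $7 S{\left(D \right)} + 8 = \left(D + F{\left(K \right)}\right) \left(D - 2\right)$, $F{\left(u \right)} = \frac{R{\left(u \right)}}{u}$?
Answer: $- \frac{13541}{7} \approx -1934.4$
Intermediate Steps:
$R{\left(k \right)} = 2 k$
$K = 16$
$F{\left(u \right)} = 2$ ($F{\left(u \right)} = \frac{2 u}{u} = 2$)
$S{\left(D \right)} = - \frac{8}{7} + \frac{\left(-2 + D\right) \left(2 + D\right)}{7}$ ($S{\left(D \right)} = - \frac{8}{7} + \frac{\left(D + 2\right) \left(D - 2\right)}{7} = - \frac{8}{7} + \frac{\left(2 + D\right) \left(-2 + D\right)}{7} = - \frac{8}{7} + \frac{\left(-2 + D\right) \left(2 + D\right)}{7}$)
$43 \left(-45\right) + S{\left(-4 \right)} = 43 \left(-45\right) - \left(\frac{12}{7} - \frac{\left(-4\right)^{2}}{7}\right) = -1935 + \left(- \frac{12}{7} + \frac{1}{7} \cdot 16\right) = -1935 + \left(- \frac{12}{7} + \frac{16}{7}\right) = -1935 + \frac{4}{7} = - \frac{13541}{7}$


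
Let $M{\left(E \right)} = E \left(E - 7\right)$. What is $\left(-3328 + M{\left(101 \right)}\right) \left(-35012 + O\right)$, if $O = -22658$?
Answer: $-355593220$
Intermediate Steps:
$M{\left(E \right)} = E \left(-7 + E\right)$
$\left(-3328 + M{\left(101 \right)}\right) \left(-35012 + O\right) = \left(-3328 + 101 \left(-7 + 101\right)\right) \left(-35012 - 22658\right) = \left(-3328 + 101 \cdot 94\right) \left(-57670\right) = \left(-3328 + 9494\right) \left(-57670\right) = 6166 \left(-57670\right) = -355593220$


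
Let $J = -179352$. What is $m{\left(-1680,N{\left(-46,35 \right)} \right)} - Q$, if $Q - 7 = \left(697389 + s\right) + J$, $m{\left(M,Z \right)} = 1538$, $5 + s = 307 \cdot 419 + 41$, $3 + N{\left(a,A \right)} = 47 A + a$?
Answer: $-645175$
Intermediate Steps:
$N{\left(a,A \right)} = -3 + a + 47 A$ ($N{\left(a,A \right)} = -3 + \left(47 A + a\right) = -3 + \left(a + 47 A\right) = -3 + a + 47 A$)
$s = 128669$ ($s = -5 + \left(307 \cdot 419 + 41\right) = -5 + \left(128633 + 41\right) = -5 + 128674 = 128669$)
$Q = 646713$ ($Q = 7 + \left(\left(697389 + 128669\right) - 179352\right) = 7 + \left(826058 - 179352\right) = 7 + 646706 = 646713$)
$m{\left(-1680,N{\left(-46,35 \right)} \right)} - Q = 1538 - 646713 = -645175$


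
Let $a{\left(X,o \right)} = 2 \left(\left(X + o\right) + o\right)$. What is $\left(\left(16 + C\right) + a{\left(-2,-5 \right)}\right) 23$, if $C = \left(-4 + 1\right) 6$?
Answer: $-598$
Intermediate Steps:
$a{\left(X,o \right)} = 2 X + 4 o$ ($a{\left(X,o \right)} = 2 \left(X + 2 o\right) = 2 X + 4 o$)
$C = -18$ ($C = \left(-3\right) 6 = -18$)
$\left(\left(16 + C\right) + a{\left(-2,-5 \right)}\right) 23 = \left(\left(16 - 18\right) + \left(2 \left(-2\right) + 4 \left(-5\right)\right)\right) 23 = \left(-2 - 24\right) 23 = \left(-26\right) 23 = -598$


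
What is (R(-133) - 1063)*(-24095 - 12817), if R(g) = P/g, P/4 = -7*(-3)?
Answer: 745954608/19 ≈ 3.9261e+7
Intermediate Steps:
P = 84 (P = 4*(-7*(-3)) = 4*21 = 84)
R(g) = 84/g
(R(-133) - 1063)*(-24095 - 12817) = (84/(-133) - 1063)*(-24095 - 12817) = (84*(-1/133) - 1063)*(-36912) = (-12/19 - 1063)*(-36912) = -20209/19*(-36912) = 745954608/19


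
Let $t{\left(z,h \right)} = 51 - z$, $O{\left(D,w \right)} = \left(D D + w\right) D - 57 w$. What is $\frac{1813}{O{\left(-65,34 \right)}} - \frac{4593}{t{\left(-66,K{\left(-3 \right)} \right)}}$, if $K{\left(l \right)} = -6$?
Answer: $- \frac{426872170}{10872147} \approx -39.263$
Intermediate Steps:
$O{\left(D,w \right)} = - 57 w + D \left(w + D^{2}\right)$ ($O{\left(D,w \right)} = \left(D^{2} + w\right) D - 57 w = \left(w + D^{2}\right) D - 57 w = D \left(w + D^{2}\right) - 57 w = - 57 w + D \left(w + D^{2}\right)$)
$\frac{1813}{O{\left(-65,34 \right)}} - \frac{4593}{t{\left(-66,K{\left(-3 \right)} \right)}} = \frac{1813}{\left(-65\right)^{3} - 1938 - 2210} - \frac{4593}{51 - -66} = \frac{1813}{-274625 - 1938 - 2210} - \frac{4593}{51 + 66} = \frac{1813}{-278773} - \frac{4593}{117} = 1813 \left(- \frac{1}{278773}\right) - \frac{1531}{39} = - \frac{1813}{278773} - \frac{1531}{39} = - \frac{426872170}{10872147}$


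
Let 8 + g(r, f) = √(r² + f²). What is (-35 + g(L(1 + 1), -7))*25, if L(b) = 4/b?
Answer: -1075 + 25*√53 ≈ -893.00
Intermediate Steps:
g(r, f) = -8 + √(f² + r²) (g(r, f) = -8 + √(r² + f²) = -8 + √(f² + r²))
(-35 + g(L(1 + 1), -7))*25 = (-35 + (-8 + √((-7)² + (4/(1 + 1))²)))*25 = (-35 + (-8 + √(49 + (4/2)²)))*25 = (-35 + (-8 + √(49 + (4*(½))²)))*25 = (-35 + (-8 + √(49 + 2²)))*25 = (-35 + (-8 + √(49 + 4)))*25 = (-35 + (-8 + √53))*25 = (-43 + √53)*25 = -1075 + 25*√53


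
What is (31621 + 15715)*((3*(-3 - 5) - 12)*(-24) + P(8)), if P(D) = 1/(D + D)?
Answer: 81802525/2 ≈ 4.0901e+7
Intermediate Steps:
P(D) = 1/(2*D)
(31621 + 15715)*((3*(-3 - 5) - 12)*(-24) + P(8)) = (31621 + 15715)*((3*(-3 - 5) - 12)*(-24) + (½)/8) = 47336*((3*(-8) - 12)*(-24) + (½)*(⅛)) = 47336*((-24 - 12)*(-24) + 1/16) = 47336*(-36*(-24) + 1/16) = 47336*(864 + 1/16) = 47336*(13825/16) = 81802525/2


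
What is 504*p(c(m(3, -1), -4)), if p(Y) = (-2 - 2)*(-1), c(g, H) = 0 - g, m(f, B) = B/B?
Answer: 2016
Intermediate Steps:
m(f, B) = 1
c(g, H) = -g
p(Y) = 4 (p(Y) = -4*(-1) = 4)
504*p(c(m(3, -1), -4)) = 504*4 = 2016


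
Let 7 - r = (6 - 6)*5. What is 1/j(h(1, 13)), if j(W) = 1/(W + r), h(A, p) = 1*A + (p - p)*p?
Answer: 8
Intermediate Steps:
r = 7 (r = 7 - (6 - 6)*5 = 7 - 0*5 = 7 - 1*0 = 7 + 0 = 7)
h(A, p) = A (h(A, p) = A + 0*p = A + 0 = A)
j(W) = 1/(7 + W) (j(W) = 1/(W + 7) = 1/(7 + W))
1/j(h(1, 13)) = 1/(1/(7 + 1)) = 1/(1/8) = 8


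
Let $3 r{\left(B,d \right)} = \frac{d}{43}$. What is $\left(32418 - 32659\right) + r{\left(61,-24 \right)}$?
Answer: $- \frac{10371}{43} \approx -241.19$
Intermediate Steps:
$r{\left(B,d \right)} = \frac{d}{129}$ ($r{\left(B,d \right)} = \frac{d \frac{1}{43}}{3} = \frac{\frac{1}{43} d}{3} = \frac{d}{129}$)
$\left(32418 - 32659\right) + r{\left(61,-24 \right)} = \left(32418 - 32659\right) + \frac{1}{129} \left(-24\right) = -241 - \frac{8}{43} = - \frac{10371}{43}$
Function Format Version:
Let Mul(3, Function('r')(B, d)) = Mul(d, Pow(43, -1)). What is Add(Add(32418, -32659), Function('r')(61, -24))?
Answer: Rational(-10371, 43) ≈ -241.19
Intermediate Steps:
Function('r')(B, d) = Mul(Rational(1, 129), d) (Function('r')(B, d) = Mul(Rational(1, 3), Mul(d, Pow(43, -1))) = Mul(Rational(1, 3), Mul(d, Rational(1, 43))) = Mul(Rational(1, 3), Mul(Rational(1, 43), d)) = Mul(Rational(1, 129), d))
Add(Add(32418, -32659), Function('r')(61, -24)) = Add(Add(32418, -32659), Mul(Rational(1, 129), -24)) = Add(-241, Rational(-8, 43)) = Rational(-10371, 43)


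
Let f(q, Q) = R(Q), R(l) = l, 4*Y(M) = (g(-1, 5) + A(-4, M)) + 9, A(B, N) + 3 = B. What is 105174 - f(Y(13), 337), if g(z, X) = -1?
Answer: 104837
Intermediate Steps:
A(B, N) = -3 + B
Y(M) = 1/4 (Y(M) = ((-1 + (-3 - 4)) + 9)/4 = ((-1 - 7) + 9)/4 = (-8 + 9)/4 = (1/4)*1 = 1/4)
f(q, Q) = Q
105174 - f(Y(13), 337) = 105174 - 1*337 = 105174 - 337 = 104837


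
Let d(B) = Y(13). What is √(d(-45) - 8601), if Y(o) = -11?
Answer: 2*I*√2153 ≈ 92.801*I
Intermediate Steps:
d(B) = -11
√(d(-45) - 8601) = √(-11 - 8601) = √(-8612) = 2*I*√2153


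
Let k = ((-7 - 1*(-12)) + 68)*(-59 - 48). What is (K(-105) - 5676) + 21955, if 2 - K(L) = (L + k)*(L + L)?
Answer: -1646079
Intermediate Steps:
k = -7811 (k = ((-7 + 12) + 68)*(-107) = (5 + 68)*(-107) = 73*(-107) = -7811)
K(L) = 2 - 2*L*(-7811 + L) (K(L) = 2 - (L - 7811)*(L + L) = 2 - (-7811 + L)*2*L = 2 - 2*L*(-7811 + L))
(K(-105) - 5676) + 21955 = ((2 - 2*(-105)² + 15622*(-105)) - 5676) + 21955 = ((2 - 2*11025 - 1640310) - 5676) + 21955 = ((2 - 22050 - 1640310) - 5676) + 21955 = (-1662358 - 5676) + 21955 = -1668034 + 21955 = -1646079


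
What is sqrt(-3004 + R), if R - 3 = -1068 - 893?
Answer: I*sqrt(4962) ≈ 70.441*I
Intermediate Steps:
R = -1958 (R = 3 + (-1068 - 893) = 3 - 1961 = -1958)
sqrt(-3004 + R) = sqrt(-3004 - 1958) = sqrt(-4962) = I*sqrt(4962)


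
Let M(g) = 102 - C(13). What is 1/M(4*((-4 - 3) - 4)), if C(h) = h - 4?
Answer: 1/93 ≈ 0.010753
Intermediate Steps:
C(h) = -4 + h
M(g) = 93 (M(g) = 102 - (-4 + 13) = 102 - 1*9 = 102 - 9 = 93)
1/M(4*((-4 - 3) - 4)) = 1/93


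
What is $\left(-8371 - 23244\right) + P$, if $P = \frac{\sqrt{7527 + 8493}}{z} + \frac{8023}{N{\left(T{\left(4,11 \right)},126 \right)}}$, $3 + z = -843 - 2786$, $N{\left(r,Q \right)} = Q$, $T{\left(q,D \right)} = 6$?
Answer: $- \frac{3975467}{126} - \frac{3 \sqrt{445}}{1816} \approx -31551.0$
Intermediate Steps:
$z = -3632$ ($z = -3 - 3629 = -3632$)
$P = \frac{8023}{126} - \frac{3 \sqrt{445}}{1816}$ ($P = \frac{\sqrt{7527 + 8493}}{-3632} + \frac{8023}{126} = \sqrt{16020} \left(- \frac{1}{3632}\right) + 8023 \cdot \frac{1}{126} = 6 \sqrt{445} \left(- \frac{1}{3632}\right) + \frac{8023}{126} = - \frac{3 \sqrt{445}}{1816} + \frac{8023}{126} = \frac{8023}{126} - \frac{3 \sqrt{445}}{1816} \approx 63.64$)
$\left(-8371 - 23244\right) + P = \left(-8371 - 23244\right) + \left(\frac{8023}{126} - \frac{3 \sqrt{445}}{1816}\right) = -31615 + \left(\frac{8023}{126} - \frac{3 \sqrt{445}}{1816}\right) = - \frac{3975467}{126} - \frac{3 \sqrt{445}}{1816}$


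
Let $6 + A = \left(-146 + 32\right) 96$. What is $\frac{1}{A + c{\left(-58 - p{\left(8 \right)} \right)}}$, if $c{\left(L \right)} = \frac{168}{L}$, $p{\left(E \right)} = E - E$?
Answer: $- \frac{29}{317634} \approx -9.13 \cdot 10^{-5}$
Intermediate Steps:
$p{\left(E \right)} = 0$
$A = -10950$ ($A = -6 + \left(-146 + 32\right) 96 = -6 - 10944 = -10950$)
$\frac{1}{A + c{\left(-58 - p{\left(8 \right)} \right)}} = \frac{1}{-10950 + \frac{168}{-58 - 0}} = \frac{1}{-10950 + \frac{168}{-58 + 0}} = \frac{1}{-10950 + \frac{168}{-58}} = \frac{1}{-10950 + 168 \left(- \frac{1}{58}\right)} = \frac{1}{-10950 - \frac{84}{29}} = \frac{1}{- \frac{317634}{29}} = - \frac{29}{317634}$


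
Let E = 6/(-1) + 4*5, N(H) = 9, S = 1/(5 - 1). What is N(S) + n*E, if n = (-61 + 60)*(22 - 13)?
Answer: -117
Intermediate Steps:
S = ¼ (S = 1/4 = ¼ ≈ 0.25000)
n = -9 (n = -1*9 = -9)
E = 14 (E = 6*(-1) + 20 = -6 + 20 = 14)
N(S) + n*E = 9 - 9*14 = 9 - 126 = -117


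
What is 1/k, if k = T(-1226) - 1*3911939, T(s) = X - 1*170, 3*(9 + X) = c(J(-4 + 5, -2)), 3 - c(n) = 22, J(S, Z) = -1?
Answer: -3/11736373 ≈ -2.5562e-7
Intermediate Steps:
c(n) = -19 (c(n) = 3 - 1*22 = 3 - 22 = -19)
X = -46/3 (X = -9 + (1/3)*(-19) = -9 - 19/3 = -46/3 ≈ -15.333)
T(s) = -556/3 (T(s) = -46/3 - 1*170 = -46/3 - 170 = -556/3)
k = -11736373/3 (k = -556/3 - 1*3911939 = -556/3 - 3911939 = -11736373/3 ≈ -3.9121e+6)
1/k = 1/(-11736373/3) = -3/11736373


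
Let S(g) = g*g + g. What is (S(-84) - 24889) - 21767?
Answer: -39684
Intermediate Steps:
S(g) = g + g**2 (S(g) = g**2 + g = g + g**2)
(S(-84) - 24889) - 21767 = (-84*(1 - 84) - 24889) - 21767 = (-84*(-83) - 24889) - 21767 = (6972 - 24889) - 21767 = -17917 - 21767 = -39684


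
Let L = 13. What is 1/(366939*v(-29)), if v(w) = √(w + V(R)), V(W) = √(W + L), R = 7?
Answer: -I/(366939*√(29 - 2*√5)) ≈ -5.5027e-7*I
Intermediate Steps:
V(W) = √(13 + W) (V(W) = √(W + 13) = √(13 + W))
v(w) = √(w + 2*√5) (v(w) = √(w + √(13 + 7)) = √(w + √20) = √(w + 2*√5))
1/(366939*v(-29)) = 1/(366939*(√(-29 + 2*√5))) = 1/(366939*√(-29 + 2*√5))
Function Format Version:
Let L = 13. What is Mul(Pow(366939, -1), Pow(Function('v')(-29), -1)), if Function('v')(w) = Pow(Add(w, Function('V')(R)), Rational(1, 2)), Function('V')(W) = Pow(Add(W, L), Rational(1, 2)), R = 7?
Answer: Mul(Rational(-1, 366939), I, Pow(Add(29, Mul(-2, Pow(5, Rational(1, 2)))), Rational(-1, 2))) ≈ Mul(-5.5027e-7, I)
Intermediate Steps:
Function('V')(W) = Pow(Add(13, W), Rational(1, 2)) (Function('V')(W) = Pow(Add(W, 13), Rational(1, 2)) = Pow(Add(13, W), Rational(1, 2)))
Function('v')(w) = Pow(Add(w, Mul(2, Pow(5, Rational(1, 2)))), Rational(1, 2)) (Function('v')(w) = Pow(Add(w, Pow(Add(13, 7), Rational(1, 2))), Rational(1, 2)) = Pow(Add(w, Pow(20, Rational(1, 2))), Rational(1, 2)) = Pow(Add(w, Mul(2, Pow(5, Rational(1, 2)))), Rational(1, 2)))
Mul(Pow(366939, -1), Pow(Function('v')(-29), -1)) = Mul(Pow(366939, -1), Pow(Pow(Add(-29, Mul(2, Pow(5, Rational(1, 2)))), Rational(1, 2)), -1)) = Mul(Rational(1, 366939), Pow(Add(-29, Mul(2, Pow(5, Rational(1, 2)))), Rational(-1, 2)))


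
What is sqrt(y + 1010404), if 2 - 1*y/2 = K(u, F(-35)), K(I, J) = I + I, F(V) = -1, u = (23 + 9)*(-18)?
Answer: 2*sqrt(253178) ≈ 1006.3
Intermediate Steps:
u = -576 (u = 32*(-18) = -576)
K(I, J) = 2*I
y = 2308 (y = 4 - 4*(-576) = 4 - 2*(-1152) = 4 + 2304 = 2308)
sqrt(y + 1010404) = sqrt(2308 + 1010404) = sqrt(1012712) = 2*sqrt(253178)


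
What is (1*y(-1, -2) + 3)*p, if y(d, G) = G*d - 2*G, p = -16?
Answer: -144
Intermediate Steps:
y(d, G) = -2*G + G*d
(1*y(-1, -2) + 3)*p = (1*(-2*(-2 - 1)) + 3)*(-16) = (1*(-2*(-3)) + 3)*(-16) = (1*6 + 3)*(-16) = (6 + 3)*(-16) = 9*(-16) = -144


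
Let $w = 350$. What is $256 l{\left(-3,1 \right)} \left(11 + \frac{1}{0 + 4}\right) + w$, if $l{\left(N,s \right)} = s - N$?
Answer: $11870$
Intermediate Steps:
$256 l{\left(-3,1 \right)} \left(11 + \frac{1}{0 + 4}\right) + w = 256 \left(1 - -3\right) \left(11 + \frac{1}{0 + 4}\right) + 350 = 256 \left(1 + 3\right) \left(11 + \frac{1}{4}\right) + 350 = 256 \cdot 4 \left(11 + \frac{1}{4}\right) + 350 = 256 \cdot 4 \cdot \frac{45}{4} + 350 = 256 \cdot 45 + 350 = 11520 + 350 = 11870$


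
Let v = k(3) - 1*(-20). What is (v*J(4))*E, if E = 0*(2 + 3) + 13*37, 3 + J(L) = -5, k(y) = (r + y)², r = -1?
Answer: -92352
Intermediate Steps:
k(y) = (-1 + y)²
J(L) = -8 (J(L) = -3 - 5 = -8)
v = 24 (v = (-1 + 3)² - 1*(-20) = 2² + 20 = 4 + 20 = 24)
E = 481 (E = 0*5 + 481 = 0 + 481 = 481)
(v*J(4))*E = (24*(-8))*481 = -192*481 = -92352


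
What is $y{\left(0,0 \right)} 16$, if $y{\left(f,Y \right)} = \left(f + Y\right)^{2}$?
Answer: $0$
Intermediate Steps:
$y{\left(f,Y \right)} = \left(Y + f\right)^{2}$
$y{\left(0,0 \right)} 16 = \left(0 + 0\right)^{2} \cdot 16 = 0^{2} \cdot 16 = 0 \cdot 16 = 0$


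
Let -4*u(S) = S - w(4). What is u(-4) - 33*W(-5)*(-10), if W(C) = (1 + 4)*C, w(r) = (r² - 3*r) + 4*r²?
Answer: -8232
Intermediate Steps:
w(r) = -3*r + 5*r²
W(C) = 5*C
u(S) = 17 - S/4 (u(S) = -(S - 4*(-3 + 5*4))/4 = -(S - 4*(-3 + 20))/4 = -(S - 4*17)/4 = -(S - 1*68)/4 = -(S - 68)/4 = -(-68 + S)/4 = 17 - S/4)
u(-4) - 33*W(-5)*(-10) = (17 - ¼*(-4)) - 33*5*(-5)*(-10) = (17 + 1) - (-825)*(-10) = 18 - 33*250 = 18 - 8250 = -8232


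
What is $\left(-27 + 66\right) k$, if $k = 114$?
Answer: $4446$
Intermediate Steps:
$\left(-27 + 66\right) k = \left(-27 + 66\right) 114 = 39 \cdot 114 = 4446$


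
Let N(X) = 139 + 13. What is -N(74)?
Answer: -152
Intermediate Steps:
N(X) = 152
-N(74) = -1*152 = -152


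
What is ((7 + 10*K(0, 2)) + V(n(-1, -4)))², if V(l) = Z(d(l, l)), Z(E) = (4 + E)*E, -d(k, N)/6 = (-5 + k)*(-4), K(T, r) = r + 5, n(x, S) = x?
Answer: 409536169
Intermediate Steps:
K(T, r) = 5 + r
d(k, N) = -120 + 24*k (d(k, N) = -6*(-5 + k)*(-4) = -6*(20 - 4*k) = -120 + 24*k)
Z(E) = E*(4 + E)
V(l) = (-120 + 24*l)*(-116 + 24*l) (V(l) = (-120 + 24*l)*(4 + (-120 + 24*l)) = (-120 + 24*l)*(-116 + 24*l))
((7 + 10*K(0, 2)) + V(n(-1, -4)))² = ((7 + 10*(5 + 2)) + 96*(-29 + 6*(-1))*(-5 - 1))² = ((7 + 10*7) + 96*(-29 - 6)*(-6))² = ((7 + 70) + 96*(-35)*(-6))² = (77 + 20160)² = 20237² = 409536169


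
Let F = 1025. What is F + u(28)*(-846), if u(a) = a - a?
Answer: 1025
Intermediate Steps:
u(a) = 0
F + u(28)*(-846) = 1025 + 0*(-846) = 1025 + 0 = 1025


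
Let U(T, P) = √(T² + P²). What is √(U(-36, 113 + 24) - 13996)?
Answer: √(-13996 + √20065) ≈ 117.7*I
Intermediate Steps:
U(T, P) = √(P² + T²)
√(U(-36, 113 + 24) - 13996) = √(√((113 + 24)² + (-36)²) - 13996) = √(√(137² + 1296) - 13996) = √(√(18769 + 1296) - 13996) = √(√20065 - 13996) = √(-13996 + √20065)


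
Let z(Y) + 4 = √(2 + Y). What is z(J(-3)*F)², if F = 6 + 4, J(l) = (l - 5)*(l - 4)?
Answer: (4 - √562)² ≈ 388.35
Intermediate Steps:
J(l) = (-5 + l)*(-4 + l)
F = 10
z(Y) = -4 + √(2 + Y)
z(J(-3)*F)² = (-4 + √(2 + (20 + (-3)² - 9*(-3))*10))² = (-4 + √(2 + (20 + 9 + 27)*10))² = (-4 + √(2 + 56*10))² = (-4 + √(2 + 560))² = (-4 + √562)²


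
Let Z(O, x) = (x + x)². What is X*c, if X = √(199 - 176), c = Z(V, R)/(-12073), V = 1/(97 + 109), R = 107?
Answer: -45796*√23/12073 ≈ -18.192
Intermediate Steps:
V = 1/206 ≈ 0.0048544
Z(O, x) = 4*x² (Z(O, x) = (2*x)² = 4*x²)
c = -45796/12073 (c = (4*107²)/(-12073) = (4*11449)*(-1/12073) = 45796*(-1/12073) = -45796/12073 ≈ -3.7933)
X = √23 ≈ 4.7958
X*c = √23*(-45796/12073) = -45796*√23/12073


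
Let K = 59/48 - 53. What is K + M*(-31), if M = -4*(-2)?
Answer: -14389/48 ≈ -299.77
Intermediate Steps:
K = -2485/48 (K = 59*(1/48) - 53 = 59/48 - 53 = -2485/48 ≈ -51.771)
M = 8
K + M*(-31) = -2485/48 + 8*(-31) = -2485/48 - 248 = -14389/48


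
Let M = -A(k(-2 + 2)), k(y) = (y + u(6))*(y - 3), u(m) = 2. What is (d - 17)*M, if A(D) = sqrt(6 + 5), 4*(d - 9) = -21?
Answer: 53*sqrt(11)/4 ≈ 43.945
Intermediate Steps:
d = 15/4 (d = 9 + (1/4)*(-21) = 9 - 21/4 = 15/4 ≈ 3.7500)
k(y) = (-3 + y)*(2 + y) (k(y) = (y + 2)*(y - 3) = (2 + y)*(-3 + y) = (-3 + y)*(2 + y))
A(D) = sqrt(11)
M = -sqrt(11) ≈ -3.3166
(d - 17)*M = (15/4 - 17)*(-sqrt(11)) = -(-53)*sqrt(11)/4 = 53*sqrt(11)/4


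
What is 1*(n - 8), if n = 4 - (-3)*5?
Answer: 11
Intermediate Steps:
n = 19 (n = 4 - 1*(-15) = 4 + 15 = 19)
1*(n - 8) = 1*(19 - 8) = 1*11 = 11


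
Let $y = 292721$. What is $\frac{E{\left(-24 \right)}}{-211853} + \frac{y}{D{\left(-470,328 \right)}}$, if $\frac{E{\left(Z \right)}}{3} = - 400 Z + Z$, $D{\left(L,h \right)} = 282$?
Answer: $\frac{62005720717}{59742546} \approx 1037.9$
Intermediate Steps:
$E{\left(Z \right)} = - 1197 Z$ ($E{\left(Z \right)} = 3 \left(- 400 Z + Z\right) = 3 \left(- 399 Z\right) = - 1197 Z$)
$\frac{E{\left(-24 \right)}}{-211853} + \frac{y}{D{\left(-470,328 \right)}} = \frac{\left(-1197\right) \left(-24\right)}{-211853} + \frac{292721}{282} = 28728 \left(- \frac{1}{211853}\right) + 292721 \cdot \frac{1}{282} = - \frac{28728}{211853} + \frac{292721}{282} = \frac{62005720717}{59742546}$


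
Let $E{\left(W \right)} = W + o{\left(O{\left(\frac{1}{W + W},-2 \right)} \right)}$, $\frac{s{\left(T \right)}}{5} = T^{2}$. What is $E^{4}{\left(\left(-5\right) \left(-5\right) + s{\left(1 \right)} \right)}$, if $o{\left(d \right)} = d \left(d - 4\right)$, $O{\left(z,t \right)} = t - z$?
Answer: $\frac{529327835782469829121}{167961600000000} \approx 3.1515 \cdot 10^{6}$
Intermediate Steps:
$s{\left(T \right)} = 5 T^{2}$
$o{\left(d \right)} = d \left(-4 + d\right)$
$E{\left(W \right)} = W + \left(-6 - \frac{1}{2 W}\right) \left(-2 - \frac{1}{2 W}\right)$ ($E{\left(W \right)} = W + \left(-2 - \frac{1}{W + W}\right) \left(-4 - \left(2 + \frac{1}{W + W}\right)\right) = W + \left(-2 - \frac{1}{2 W}\right) \left(-4 - \left(2 + \frac{1}{2 W}\right)\right) = W + \left(-2 - \frac{1}{2 W}\right) \left(-6 - \frac{1}{2 W}\right) = W + \left(-6 - \frac{1}{2 W}\right) \left(-2 - \frac{1}{2 W}\right)$)
$E^{4}{\left(\left(-5\right) \left(-5\right) + s{\left(1 \right)} \right)} = \left(12 + \left(\left(-5\right) \left(-5\right) + 5 \cdot 1^{2}\right) + \frac{4}{\left(-5\right) \left(-5\right) + 5 \cdot 1^{2}} + \frac{1}{4 \left(\left(-5\right) \left(-5\right) + 5 \cdot 1^{2}\right)^{2}}\right)^{4} = \left(12 + \left(25 + 5 \cdot 1\right) + \frac{4}{25 + 5 \cdot 1} + \frac{1}{4 \left(25 + 5 \cdot 1\right)^{2}}\right)^{4} = \left(12 + \left(25 + 5\right) + \frac{4}{25 + 5} + \frac{1}{4 \left(25 + 5\right)^{2}}\right)^{4} = \left(12 + 30 + \frac{4}{30} + \frac{1}{4 \cdot 900}\right)^{4} = \left(12 + 30 + 4 \cdot \frac{1}{30} + \frac{1}{4} \cdot \frac{1}{900}\right)^{4} = \left(12 + 30 + \frac{2}{15} + \frac{1}{3600}\right)^{4} = \left(\frac{151681}{3600}\right)^{4} = \frac{529327835782469829121}{167961600000000}$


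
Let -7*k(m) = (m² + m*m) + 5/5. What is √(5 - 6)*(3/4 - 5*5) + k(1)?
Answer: -3/7 - 97*I/4 ≈ -0.42857 - 24.25*I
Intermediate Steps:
k(m) = -⅐ - 2*m²/7 (k(m) = -((m² + m*m) + 5/5)/7 = -((m² + m²) + 5*(⅕))/7 = -(2*m² + 1)/7 = -(1 + 2*m²)/7 = -⅐ - 2*m²/7)
√(5 - 6)*(3/4 - 5*5) + k(1) = √(5 - 6)*(3/4 - 5*5) + (-⅐ - 2/7*1²) = √(-1)*(3*(¼) - 25) + (-⅐ - 2/7*1) = I*(¾ - 25) + (-⅐ - 2/7) = I*(-97/4) - 3/7 = -97*I/4 - 3/7 = -3/7 - 97*I/4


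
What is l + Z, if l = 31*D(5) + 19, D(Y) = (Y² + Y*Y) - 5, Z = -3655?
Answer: -2241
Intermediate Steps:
D(Y) = -5 + 2*Y² (D(Y) = (Y² + Y²) - 5 = 2*Y² - 5 = -5 + 2*Y²)
l = 1414 (l = 31*(-5 + 2*5²) + 19 = 31*(-5 + 2*25) + 19 = 31*(-5 + 50) + 19 = 31*45 + 19 = 1395 + 19 = 1414)
l + Z = 1414 - 3655 = -2241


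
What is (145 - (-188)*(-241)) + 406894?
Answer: 361731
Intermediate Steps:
(145 - (-188)*(-241)) + 406894 = (145 - 188*241) + 406894 = (145 - 45308) + 406894 = -45163 + 406894 = 361731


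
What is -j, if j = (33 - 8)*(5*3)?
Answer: -375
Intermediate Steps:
j = 375 (j = 25*15 = 375)
-j = -1*375 = -375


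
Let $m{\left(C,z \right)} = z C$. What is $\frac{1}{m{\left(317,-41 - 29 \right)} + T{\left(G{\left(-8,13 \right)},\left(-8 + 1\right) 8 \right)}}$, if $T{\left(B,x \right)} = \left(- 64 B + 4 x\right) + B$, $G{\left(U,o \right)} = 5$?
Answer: $- \frac{1}{22729} \approx -4.3997 \cdot 10^{-5}$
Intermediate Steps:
$m{\left(C,z \right)} = C z$
$T{\left(B,x \right)} = - 63 B + 4 x$
$\frac{1}{m{\left(317,-41 - 29 \right)} + T{\left(G{\left(-8,13 \right)},\left(-8 + 1\right) 8 \right)}} = \frac{1}{317 \left(-41 - 29\right) + \left(\left(-63\right) 5 + 4 \left(-8 + 1\right) 8\right)} = \frac{1}{317 \left(-70\right) - \left(315 - 4 \left(\left(-7\right) 8\right)\right)} = \frac{1}{-22190 + \left(-315 + 4 \left(-56\right)\right)} = \frac{1}{-22190 - 539} = \frac{1}{-22729} = - \frac{1}{22729}$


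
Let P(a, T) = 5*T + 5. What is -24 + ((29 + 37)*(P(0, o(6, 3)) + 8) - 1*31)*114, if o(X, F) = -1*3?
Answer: -18606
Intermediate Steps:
o(X, F) = -3
P(a, T) = 5 + 5*T
-24 + ((29 + 37)*(P(0, o(6, 3)) + 8) - 1*31)*114 = -24 + ((29 + 37)*((5 + 5*(-3)) + 8) - 1*31)*114 = -24 + (66*((5 - 15) + 8) - 31)*114 = -24 + (66*(-10 + 8) - 31)*114 = -24 + (66*(-2) - 31)*114 = -24 + (-132 - 31)*114 = -24 - 163*114 = -24 - 18582 = -18606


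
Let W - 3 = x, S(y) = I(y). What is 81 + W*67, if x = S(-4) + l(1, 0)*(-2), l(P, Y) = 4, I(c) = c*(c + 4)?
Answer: -254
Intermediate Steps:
I(c) = c*(4 + c)
S(y) = y*(4 + y)
x = -8 (x = -4*(4 - 4) + 4*(-2) = -4*0 - 8 = 0 - 8 = -8)
W = -5 (W = 3 - 8 = -5)
81 + W*67 = 81 - 5*67 = 81 - 335 = -254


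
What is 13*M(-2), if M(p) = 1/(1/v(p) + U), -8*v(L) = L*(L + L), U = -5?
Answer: -13/6 ≈ -2.1667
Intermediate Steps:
v(L) = -L**2/4 (v(L) = -L*(L + L)/8 = -L*2*L/8 = -L**2/4)
M(p) = 1/(-5 - 4/p**2) (M(p) = 1/(1/(-p**2/4) - 5) = 1/(-4/p**2 - 5) = 1/(-5 - 4/p**2))
13*M(-2) = 13*((-2)**2/(-4 - 5*(-2)**2)) = 13*(4/(-4 - 5*4)) = 13*(4/(-4 - 20)) = 13*(4/(-24)) = 13*(4*(-1/24)) = 13*(-1/6) = -13/6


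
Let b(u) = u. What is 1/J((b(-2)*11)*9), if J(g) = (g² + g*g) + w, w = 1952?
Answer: 1/80360 ≈ 1.2444e-5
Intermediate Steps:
J(g) = 1952 + 2*g² (J(g) = (g² + g*g) + 1952 = (g² + g²) + 1952 = 2*g² + 1952 = 1952 + 2*g²)
1/J((b(-2)*11)*9) = 1/(1952 + 2*(-2*11*9)²) = 1/(1952 + 2*(-22*9)²) = 1/(1952 + 2*(-198)²) = 1/(1952 + 2*39204) = 1/(1952 + 78408) = 1/80360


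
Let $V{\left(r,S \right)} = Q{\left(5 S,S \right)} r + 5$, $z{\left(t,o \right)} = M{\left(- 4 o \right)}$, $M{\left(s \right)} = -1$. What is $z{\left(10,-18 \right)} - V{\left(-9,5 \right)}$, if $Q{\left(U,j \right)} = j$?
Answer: $39$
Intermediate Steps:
$z{\left(t,o \right)} = -1$
$V{\left(r,S \right)} = 5 + S r$ ($V{\left(r,S \right)} = S r + 5 = 5 + S r$)
$z{\left(10,-18 \right)} - V{\left(-9,5 \right)} = -1 - \left(5 + 5 \left(-9\right)\right) = -1 - \left(5 - 45\right) = -1 - -40 = -1 + 40 = 39$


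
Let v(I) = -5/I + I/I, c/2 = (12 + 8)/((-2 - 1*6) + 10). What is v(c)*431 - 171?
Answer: 609/4 ≈ 152.25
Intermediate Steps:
c = 20 (c = 2*((12 + 8)/((-2 - 1*6) + 10)) = 2*(20/((-2 - 6) + 10)) = 2*(20/(-8 + 10)) = 2*(20/2) = 2*(20*(1/2)) = 2*10 = 20)
v(I) = 1 - 5/I (v(I) = -5/I + 1 = 1 - 5/I)
v(c)*431 - 171 = ((-5 + 20)/20)*431 - 171 = ((1/20)*15)*431 - 171 = (3/4)*431 - 171 = 1293/4 - 171 = 609/4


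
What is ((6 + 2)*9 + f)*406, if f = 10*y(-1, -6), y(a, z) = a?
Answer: 25172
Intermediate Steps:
f = -10 (f = 10*(-1) = -10)
((6 + 2)*9 + f)*406 = ((6 + 2)*9 - 10)*406 = (8*9 - 10)*406 = (72 - 10)*406 = 62*406 = 25172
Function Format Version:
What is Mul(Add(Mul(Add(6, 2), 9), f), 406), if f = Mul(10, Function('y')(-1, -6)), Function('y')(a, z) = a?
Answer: 25172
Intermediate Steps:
f = -10 (f = Mul(10, -1) = -10)
Mul(Add(Mul(Add(6, 2), 9), f), 406) = Mul(Add(Mul(Add(6, 2), 9), -10), 406) = Mul(Add(Mul(8, 9), -10), 406) = Mul(Add(72, -10), 406) = Mul(62, 406) = 25172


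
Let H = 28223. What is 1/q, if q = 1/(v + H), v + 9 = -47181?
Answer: -18967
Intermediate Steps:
v = -47190 (v = -9 - 47181 = -47190)
q = -1/18967 (q = 1/(-47190 + 28223) = 1/(-18967) = -1/18967 ≈ -5.2723e-5)
1/q = 1/(-1/18967) = -18967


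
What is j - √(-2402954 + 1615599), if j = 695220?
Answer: 695220 - I*√787355 ≈ 6.9522e+5 - 887.33*I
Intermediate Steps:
j - √(-2402954 + 1615599) = 695220 - √(-2402954 + 1615599) = 695220 - √(-787355) = 695220 - I*√787355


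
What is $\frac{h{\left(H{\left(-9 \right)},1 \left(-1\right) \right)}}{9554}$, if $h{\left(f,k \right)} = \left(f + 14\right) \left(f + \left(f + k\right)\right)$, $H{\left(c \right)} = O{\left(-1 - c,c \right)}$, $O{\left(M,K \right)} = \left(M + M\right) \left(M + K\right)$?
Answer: $\frac{33}{4777} \approx 0.0069081$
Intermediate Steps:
$O{\left(M,K \right)} = 2 M \left(K + M\right)$
$H{\left(c \right)} = 2 + 2 c$ ($H{\left(c \right)} = 2 \left(-1 - c\right) \left(c - \left(1 + c\right)\right) = 2 \left(-1 - c\right) \left(-1\right) = 2 + 2 c$)
$h{\left(f,k \right)} = \left(14 + f\right) \left(k + 2 f\right)$
$\frac{h{\left(H{\left(-9 \right)},1 \left(-1\right) \right)}}{9554} = \frac{2 \left(2 + 2 \left(-9\right)\right)^{2} + 14 \cdot 1 \left(-1\right) + 28 \left(2 + 2 \left(-9\right)\right) + \left(2 + 2 \left(-9\right)\right) 1 \left(-1\right)}{9554} = \left(2 \left(2 - 18\right)^{2} + 14 \left(-1\right) + 28 \left(2 - 18\right) + \left(2 - 18\right) \left(-1\right)\right) \frac{1}{9554} = \left(2 \left(-16\right)^{2} - 14 + 28 \left(-16\right) - -16\right) \frac{1}{9554} = \left(2 \cdot 256 - 14 - 448 + 16\right) \frac{1}{9554} = \left(512 - 14 - 448 + 16\right) \frac{1}{9554} = 66 \cdot \frac{1}{9554} = \frac{33}{4777}$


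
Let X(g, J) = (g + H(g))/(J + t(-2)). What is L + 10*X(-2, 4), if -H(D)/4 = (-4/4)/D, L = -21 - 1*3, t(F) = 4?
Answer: -29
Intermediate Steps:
L = -24 (L = -21 - 3 = -24)
H(D) = 4/D (H(D) = -4*(-4/4)/D = -4*(-4*¼)/D = -(-4)/D = 4/D)
X(g, J) = (g + 4/g)/(4 + J) (X(g, J) = (g + 4/g)/(J + 4) = (g + 4/g)/(4 + J))
L + 10*X(-2, 4) = -24 + 10*((4 + (-2)²)/((-2)*(4 + 4))) = -24 + 10*(-½*(4 + 4)/8) = -24 + 10*(-½*⅛*8) = -24 + 10*(-½) = -24 - 5 = -29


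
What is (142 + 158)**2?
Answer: 90000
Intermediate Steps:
(142 + 158)**2 = 300**2 = 90000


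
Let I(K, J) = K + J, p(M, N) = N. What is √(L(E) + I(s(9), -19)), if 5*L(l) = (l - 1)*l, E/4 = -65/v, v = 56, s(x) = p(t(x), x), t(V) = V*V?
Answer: I*√933/14 ≈ 2.1818*I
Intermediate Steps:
t(V) = V²
s(x) = x
E = -65/14 (E = 4*(-65/56) = -65/14 ≈ -4.6429)
L(l) = l*(-1 + l)/5 (L(l) = ((l - 1)*l)/5 = ((-1 + l)*l)/5 = (l*(-1 + l))/5 = l*(-1 + l)/5)
I(K, J) = J + K
√(L(E) + I(s(9), -19)) = √((⅕)*(-65/14)*(-1 - 65/14) + (-19 + 9)) = √((⅕)*(-65/14)*(-79/14) - 10) = √(1027/196 - 10) = √(-933/196) = I*√933/14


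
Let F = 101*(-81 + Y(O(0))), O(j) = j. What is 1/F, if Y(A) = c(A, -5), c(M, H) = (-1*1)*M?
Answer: -1/8181 ≈ -0.00012223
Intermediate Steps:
c(M, H) = -M
Y(A) = -A
F = -8181 (F = 101*(-81 - 1*0) = 101*(-81 + 0) = 101*(-81) = -8181)
1/F = 1/(-8181) = -1/8181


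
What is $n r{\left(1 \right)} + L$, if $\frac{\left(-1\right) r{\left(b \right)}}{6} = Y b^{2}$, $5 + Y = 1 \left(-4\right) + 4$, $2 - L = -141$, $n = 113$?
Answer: $3533$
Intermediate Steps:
$L = 143$ ($L = 2 - -141 = 2 + 141 = 143$)
$Y = -5$ ($Y = -5 + \left(1 \left(-4\right) + 4\right) = -5 + \left(-4 + 4\right) = -5 + 0 = -5$)
$r{\left(b \right)} = 30 b^{2}$ ($r{\left(b \right)} = - 6 \left(- 5 b^{2}\right) = 30 b^{2}$)
$n r{\left(1 \right)} + L = 113 \cdot 30 \cdot 1^{2} + 143 = 113 \cdot 30 \cdot 1 + 143 = 113 \cdot 30 + 143 = 3390 + 143 = 3533$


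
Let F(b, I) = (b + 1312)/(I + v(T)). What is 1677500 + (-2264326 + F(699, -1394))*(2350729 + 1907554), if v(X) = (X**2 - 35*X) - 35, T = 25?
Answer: -16189160338565795/1679 ≈ -9.6422e+12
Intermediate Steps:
v(X) = -35 + X**2 - 35*X
F(b, I) = (1312 + b)/(-285 + I) (F(b, I) = (b + 1312)/(I + (-35 + 25**2 - 35*25)) = (1312 + b)/(I + (-35 + 625 - 875)) = (1312 + b)/(I - 285) = (1312 + b)/(-285 + I))
1677500 + (-2264326 + F(699, -1394))*(2350729 + 1907554) = 1677500 + (-2264326 + (1312 + 699)/(-285 - 1394))*(2350729 + 1907554) = 1677500 + (-2264326 + 2011/(-1679))*4258283 = 1677500 + (-2264326 - 1/1679*2011)*4258283 = 1677500 + (-2264326 - 2011/1679)*4258283 = 1677500 - 3801805365/1679*4258283 = 1677500 - 16189163155088295/1679 = -16189160338565795/1679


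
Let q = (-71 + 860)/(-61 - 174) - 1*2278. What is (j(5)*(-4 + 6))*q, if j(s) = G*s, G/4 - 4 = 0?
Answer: -17155808/47 ≈ -3.6502e+5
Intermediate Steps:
G = 16 (G = 16 + 4*0 = 16 + 0 = 16)
j(s) = 16*s
q = -536119/235 (q = 789/(-235) - 2278 = 789*(-1/235) - 2278 = -789/235 - 2278 = -536119/235 ≈ -2281.4)
(j(5)*(-4 + 6))*q = ((16*5)*(-4 + 6))*(-536119/235) = (80*2)*(-536119/235) = 160*(-536119/235) = -17155808/47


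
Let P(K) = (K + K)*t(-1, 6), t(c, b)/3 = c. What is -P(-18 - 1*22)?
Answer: -240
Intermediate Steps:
t(c, b) = 3*c
P(K) = -6*K (P(K) = (K + K)*(3*(-1)) = (2*K)*(-3) = -6*K)
-P(-18 - 1*22) = -(-6)*(-18 - 1*22) = -(-6)*(-18 - 22) = -(-6)*(-40) = -1*240 = -240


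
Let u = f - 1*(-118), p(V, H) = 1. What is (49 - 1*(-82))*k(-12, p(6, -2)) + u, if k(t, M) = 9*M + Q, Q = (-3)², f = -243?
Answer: 2233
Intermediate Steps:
Q = 9
u = -125 (u = -243 - 1*(-118) = -243 + 118 = -125)
k(t, M) = 9 + 9*M (k(t, M) = 9*M + 9 = 9 + 9*M)
(49 - 1*(-82))*k(-12, p(6, -2)) + u = (49 - 1*(-82))*(9 + 9*1) - 125 = (49 + 82)*(9 + 9) - 125 = 131*18 - 125 = 2358 - 125 = 2233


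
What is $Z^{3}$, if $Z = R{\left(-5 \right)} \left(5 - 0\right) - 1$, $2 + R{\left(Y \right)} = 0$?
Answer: $-1331$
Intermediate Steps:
$R{\left(Y \right)} = -2$ ($R{\left(Y \right)} = -2 + 0 = -2$)
$Z = -11$ ($Z = - 2 \left(5 - 0\right) - 1 = - 2 \left(5 + 0\right) - 1 = \left(-2\right) 5 - 1 = -10 - 1 = -11$)
$Z^{3} = \left(-11\right)^{3} = -1331$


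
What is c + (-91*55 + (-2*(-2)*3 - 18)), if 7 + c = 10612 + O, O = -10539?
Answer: -4945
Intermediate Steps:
c = 66 (c = -7 + (10612 - 10539) = -7 + 73 = 66)
c + (-91*55 + (-2*(-2)*3 - 18)) = 66 + (-91*55 + (-2*(-2)*3 - 18)) = 66 + (-5005 + (4*3 - 18)) = 66 + (-5005 + (12 - 18)) = 66 + (-5005 - 6) = 66 - 5011 = -4945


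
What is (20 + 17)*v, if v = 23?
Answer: 851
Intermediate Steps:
(20 + 17)*v = (20 + 17)*23 = 37*23 = 851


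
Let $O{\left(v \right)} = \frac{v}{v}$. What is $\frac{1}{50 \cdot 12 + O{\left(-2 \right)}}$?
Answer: $\frac{1}{601} \approx 0.0016639$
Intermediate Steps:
$O{\left(v \right)} = 1$
$\frac{1}{50 \cdot 12 + O{\left(-2 \right)}} = \frac{1}{50 \cdot 12 + 1} = \frac{1}{600 + 1} = \frac{1}{601}$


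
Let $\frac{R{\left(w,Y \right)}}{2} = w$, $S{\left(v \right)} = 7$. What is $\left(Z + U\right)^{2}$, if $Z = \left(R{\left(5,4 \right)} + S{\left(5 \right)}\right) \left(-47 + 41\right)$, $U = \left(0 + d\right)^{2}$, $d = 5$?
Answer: $5929$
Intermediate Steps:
$U = 25$ ($U = \left(0 + 5\right)^{2} = 5^{2} = 25$)
$R{\left(w,Y \right)} = 2 w$
$Z = -102$ ($Z = \left(2 \cdot 5 + 7\right) \left(-47 + 41\right) = \left(10 + 7\right) \left(-6\right) = 17 \left(-6\right) = -102$)
$\left(Z + U\right)^{2} = \left(-102 + 25\right)^{2} = \left(-77\right)^{2} = 5929$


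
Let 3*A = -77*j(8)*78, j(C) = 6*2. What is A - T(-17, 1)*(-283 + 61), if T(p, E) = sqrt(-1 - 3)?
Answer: -24024 + 444*I ≈ -24024.0 + 444.0*I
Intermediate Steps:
j(C) = 12
T(p, E) = 2*I (T(p, E) = sqrt(-4) = 2*I)
A = -24024 (A = (-77*12*78)/3 = (-924*78)/3 = (1/3)*(-72072) = -24024)
A - T(-17, 1)*(-283 + 61) = -24024 - 2*I*(-283 + 61) = -24024 - 2*I*(-222) = -24024 - (-444)*I = -24024 + 444*I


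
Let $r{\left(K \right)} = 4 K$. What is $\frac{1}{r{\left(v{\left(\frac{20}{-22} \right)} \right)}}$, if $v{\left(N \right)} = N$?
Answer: $- \frac{11}{40} \approx -0.275$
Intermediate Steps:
$\frac{1}{r{\left(v{\left(\frac{20}{-22} \right)} \right)}} = \frac{1}{4 \frac{20}{-22}} = \frac{1}{4 \cdot 20 \left(- \frac{1}{22}\right)} = \frac{1}{4 \left(- \frac{10}{11}\right)} = \frac{1}{- \frac{40}{11}} = - \frac{11}{40}$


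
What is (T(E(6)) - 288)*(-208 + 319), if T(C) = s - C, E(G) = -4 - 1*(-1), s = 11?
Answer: -30414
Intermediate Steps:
E(G) = -3 (E(G) = -4 + 1 = -3)
T(C) = 11 - C
(T(E(6)) - 288)*(-208 + 319) = ((11 - 1*(-3)) - 288)*(-208 + 319) = ((11 + 3) - 288)*111 = (14 - 288)*111 = -274*111 = -30414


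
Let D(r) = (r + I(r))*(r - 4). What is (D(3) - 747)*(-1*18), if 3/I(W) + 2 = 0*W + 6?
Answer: 27027/2 ≈ 13514.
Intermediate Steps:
I(W) = ¾ (I(W) = 3/(-2 + (0*W + 6)) = 3/(-2 + (0 + 6)) = 3/(-2 + 6) = 3/4 = 3*(¼) = ¾)
D(r) = (-4 + r)*(¾ + r) (D(r) = (r + ¾)*(r - 4) = (¾ + r)*(-4 + r) = (-4 + r)*(¾ + r))
(D(3) - 747)*(-1*18) = ((-3 + 3² - 13/4*3) - 747)*(-1*18) = ((-3 + 9 - 39/4) - 747)*(-18) = (-15/4 - 747)*(-18) = -3003/4*(-18) = 27027/2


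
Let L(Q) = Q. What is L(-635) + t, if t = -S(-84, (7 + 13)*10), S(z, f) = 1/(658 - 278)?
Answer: -241301/380 ≈ -635.00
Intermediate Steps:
S(z, f) = 1/380
t = -1/380 (t = -1*1/380 = -1/380 ≈ -0.0026316)
L(-635) + t = -635 - 1/380 = -241301/380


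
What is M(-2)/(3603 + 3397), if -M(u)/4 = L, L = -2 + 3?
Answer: -1/1750 ≈ -0.00057143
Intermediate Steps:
L = 1
M(u) = -4 (M(u) = -4*1 = -4)
M(-2)/(3603 + 3397) = -4/(3603 + 3397) = -4/7000 = -4*1/7000 = -1/1750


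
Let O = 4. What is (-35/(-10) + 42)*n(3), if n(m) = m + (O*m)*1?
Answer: 1365/2 ≈ 682.50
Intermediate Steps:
n(m) = 5*m (n(m) = m + (4*m)*1 = m + 4*m = 5*m)
(-35/(-10) + 42)*n(3) = (-35/(-10) + 42)*(5*3) = (-35*(-1/10) + 42)*15 = (7/2 + 42)*15 = (91/2)*15 = 1365/2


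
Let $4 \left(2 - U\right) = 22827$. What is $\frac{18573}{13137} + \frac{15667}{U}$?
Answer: $- \frac{881793}{661751} \approx -1.3325$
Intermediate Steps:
$U = - \frac{22819}{4}$ ($U = 2 - \frac{22827}{4} = - \frac{22819}{4} \approx -5704.8$)
$\frac{18573}{13137} + \frac{15667}{U} = \frac{18573}{13137} + \frac{15667}{- \frac{22819}{4}} = 18573 \cdot \frac{1}{13137} + 15667 \left(- \frac{4}{22819}\right) = \frac{41}{29} - \frac{62668}{22819} = - \frac{881793}{661751}$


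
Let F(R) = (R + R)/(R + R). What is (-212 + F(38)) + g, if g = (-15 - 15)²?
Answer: 689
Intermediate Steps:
g = 900 (g = (-30)² = 900)
F(R) = 1 (F(R) = (2*R)/((2*R)) = (2*R)*(1/(2*R)) = 1)
(-212 + F(38)) + g = (-212 + 1) + 900 = -211 + 900 = 689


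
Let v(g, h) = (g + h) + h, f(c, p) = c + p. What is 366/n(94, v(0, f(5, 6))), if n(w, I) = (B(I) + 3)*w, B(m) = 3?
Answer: 61/94 ≈ 0.64894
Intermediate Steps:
v(g, h) = g + 2*h
n(w, I) = 6*w (n(w, I) = (3 + 3)*w = 6*w)
366/n(94, v(0, f(5, 6))) = 366/((6*94)) = 366/564 = 366*(1/564) = 61/94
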